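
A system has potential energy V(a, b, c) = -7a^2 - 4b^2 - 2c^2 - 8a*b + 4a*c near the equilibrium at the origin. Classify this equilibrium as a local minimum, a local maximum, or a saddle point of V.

local maximum

The Hessian at the origin is H = [[-14, -8, 4], [-8, -8, 0], [4, 0, -4]].
Congruent diagonalization of H (simultaneous row and column reduction) yields pivots -14, -24/7, -4/3.
Counting signs: 3 negative.
H is negative definite, so the origin is a strict local maximum.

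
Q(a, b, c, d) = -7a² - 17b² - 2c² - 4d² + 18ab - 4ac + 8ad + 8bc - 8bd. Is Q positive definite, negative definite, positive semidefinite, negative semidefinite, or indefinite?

negative definite

The symmetric matrix of Q is A = [[-7, 9, -2, 4], [9, -17, 4, -4], [-2, 4, -2, 0], [4, -4, 0, -4]].
Leading principal minors: Δ_1 = -7, Δ_2 = 38, Δ_3 = -40, Δ_4 = 32.
The signs alternate starting with Δ_1 < 0, so by Sylvester's criterion Q is negative definite.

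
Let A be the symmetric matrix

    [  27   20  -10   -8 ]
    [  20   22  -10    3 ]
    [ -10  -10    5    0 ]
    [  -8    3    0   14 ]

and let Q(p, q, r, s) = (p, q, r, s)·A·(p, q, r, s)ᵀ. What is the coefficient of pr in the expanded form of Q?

The coefficient of pr is A[1,3] + A[3,1] = 2·(-10) = -20.

-20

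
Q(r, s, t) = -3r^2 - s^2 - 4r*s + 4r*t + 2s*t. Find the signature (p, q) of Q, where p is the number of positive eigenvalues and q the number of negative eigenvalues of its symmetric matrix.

Write A = [[-3, -2, 2], [-2, -1, 1], [2, 1, 0]].
Row-reducing A symmetrically gives the diagonal entries -3, 1/3, 1.
Counting signs: 2 positive, 1 negative.

(2, 1)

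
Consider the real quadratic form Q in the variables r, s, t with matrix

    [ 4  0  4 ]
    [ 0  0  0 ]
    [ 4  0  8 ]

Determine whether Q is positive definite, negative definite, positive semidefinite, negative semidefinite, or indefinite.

positive semidefinite

Congruent diagonalization of A (simultaneous row and column reduction) yields pivots 4, 0, 4.
That gives 2 positive, 1 zero pivots.
Hence Q is positive semidefinite.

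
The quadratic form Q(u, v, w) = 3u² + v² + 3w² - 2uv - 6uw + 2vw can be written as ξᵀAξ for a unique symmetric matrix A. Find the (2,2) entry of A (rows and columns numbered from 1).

The coefficient of v² in Q is 1, and that is exactly A[2,2].

1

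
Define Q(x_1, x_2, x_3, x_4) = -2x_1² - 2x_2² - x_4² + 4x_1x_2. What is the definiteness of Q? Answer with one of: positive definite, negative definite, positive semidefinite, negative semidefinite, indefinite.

negative semidefinite

The symmetric matrix is A = [[-2, 2, 0, 0], [2, -2, 0, 0], [0, 0, 0, 0], [0, 0, 0, -1]].
Congruent diagonalization of A (simultaneous row and column reduction) yields pivots -2, 0, 0, -1.
So there are 2 negative, 2 zero pivots.
Hence Q is negative semidefinite.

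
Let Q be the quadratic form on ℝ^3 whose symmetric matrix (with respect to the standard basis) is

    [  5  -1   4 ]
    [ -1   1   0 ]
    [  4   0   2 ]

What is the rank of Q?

Row-reducing A symmetrically gives the diagonal entries 5, 4/5, -2.
So there are 2 positive, 1 negative pivots.
The rank is the number of nonzero pivots: 3.

3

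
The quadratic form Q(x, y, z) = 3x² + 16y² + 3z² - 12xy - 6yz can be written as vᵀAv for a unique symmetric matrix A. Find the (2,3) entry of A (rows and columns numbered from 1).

The coefficient of y·z in Q is -6. For a symmetric A this equals A[2,3] + A[3,2] = 2·A[2,3].
So A[2,3] = -6/2 = -3.

-3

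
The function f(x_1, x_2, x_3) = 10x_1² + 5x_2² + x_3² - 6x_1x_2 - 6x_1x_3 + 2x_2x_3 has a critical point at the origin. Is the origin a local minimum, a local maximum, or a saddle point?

local minimum

The Hessian at the origin is H = [[20, -6, -6], [-6, 10, 2], [-6, 2, 2]].
An LDLᵀ factorisation of H has diagonal entries 20, 41/5, 8/41.
Counting signs: 3 positive.
H is positive definite, so the origin is a strict local minimum.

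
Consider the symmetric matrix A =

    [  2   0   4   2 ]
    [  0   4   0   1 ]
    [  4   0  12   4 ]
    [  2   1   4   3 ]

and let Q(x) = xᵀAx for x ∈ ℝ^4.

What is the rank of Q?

4

Row-reducing A symmetrically gives the diagonal entries 2, 4, 4, 3/4.
So there are 4 positive pivots.
The rank is the number of nonzero pivots: 4.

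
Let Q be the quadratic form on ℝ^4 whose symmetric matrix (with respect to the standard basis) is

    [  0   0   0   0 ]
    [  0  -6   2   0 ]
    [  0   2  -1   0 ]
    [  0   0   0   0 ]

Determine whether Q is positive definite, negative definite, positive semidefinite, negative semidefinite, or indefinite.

Applying the same elementary operations to the rows and columns of A produces a congruent diagonal matrix with entries 0, -6, -1/3, 0.
Counting signs: 2 negative, 2 zero.
Hence Q is negative semidefinite.

negative semidefinite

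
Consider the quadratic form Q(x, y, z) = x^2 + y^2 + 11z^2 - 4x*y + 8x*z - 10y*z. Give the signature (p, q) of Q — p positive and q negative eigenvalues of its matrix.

(1, 2)

The associated matrix is A = [[1, -2, 4], [-2, 1, -5], [4, -5, 11]].
Row-reducing A symmetrically gives the diagonal entries 1, -3, -2.
So there are 1 positive, 2 negative pivots.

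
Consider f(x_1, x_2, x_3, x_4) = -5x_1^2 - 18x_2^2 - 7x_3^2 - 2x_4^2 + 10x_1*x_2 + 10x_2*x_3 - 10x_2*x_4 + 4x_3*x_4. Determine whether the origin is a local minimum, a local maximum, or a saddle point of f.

local maximum

The Hessian at the origin is H = [[-10, 10, 0, 0], [10, -36, 10, -10], [0, 10, -14, 4], [0, -10, 4, -4]].
Row-reducing H symmetrically gives the diagonal entries -10, -26, -132/13, -5/33.
That gives 4 negative pivots.
H is negative definite, so the origin is a strict local maximum.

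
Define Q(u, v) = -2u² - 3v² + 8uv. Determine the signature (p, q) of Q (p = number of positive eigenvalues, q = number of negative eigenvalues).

The associated matrix is A = [[-2, 4], [4, -3]].
An LDLᵀ factorisation of A has diagonal entries -2, 5.
Counting signs: 1 positive, 1 negative.

(1, 1)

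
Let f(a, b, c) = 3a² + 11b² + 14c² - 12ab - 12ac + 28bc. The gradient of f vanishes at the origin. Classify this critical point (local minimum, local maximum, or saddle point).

The Hessian at the origin is H = [[6, -12, -12], [-12, 22, 28], [-12, 28, 28]].
Applying the same elementary operations to the rows and columns of H produces a congruent diagonal matrix with entries 6, -2, 12.
Counting signs: 2 positive, 1 negative.
H is indefinite, so the origin is a saddle point.

saddle point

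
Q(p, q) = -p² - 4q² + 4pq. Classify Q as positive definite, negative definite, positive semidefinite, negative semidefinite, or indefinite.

negative semidefinite

The symmetric matrix of Q is [[-1, 2], [2, -4]].
For the 2×2 matrix [[-1, 2], [2, -4]]: det = -1·-4 − (2)² = 0, trace = -5.
det = 0 so one eigenvalue is zero; the form is semidefinite with the sign of the trace.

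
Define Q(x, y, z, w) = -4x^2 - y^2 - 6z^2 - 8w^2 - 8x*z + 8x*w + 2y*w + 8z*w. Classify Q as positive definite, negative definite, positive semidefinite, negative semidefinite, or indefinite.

The symmetric matrix is A = [[-4, 0, -4, 4], [0, -1, 0, 1], [-4, 0, -6, 4], [4, 1, 4, -8]].
Symmetric row and column elimination reduces A to a congruent diagonal form with pivots -4, -1, -2, -3.
Counting signs: 4 negative.
Hence Q is negative definite.

negative definite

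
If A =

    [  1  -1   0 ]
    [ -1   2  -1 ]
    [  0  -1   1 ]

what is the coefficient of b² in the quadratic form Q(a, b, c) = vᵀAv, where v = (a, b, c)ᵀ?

2

The coefficient of b² is the diagonal entry A[2,2] = 2.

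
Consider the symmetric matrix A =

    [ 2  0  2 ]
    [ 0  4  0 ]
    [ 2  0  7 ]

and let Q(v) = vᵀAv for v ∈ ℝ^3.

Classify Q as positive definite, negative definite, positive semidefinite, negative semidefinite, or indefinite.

positive definite

Leading principal minors: Δ_1 = 2, Δ_2 = 8, Δ_3 = 40.
All leading principal minors are positive, so by Sylvester's criterion Q is positive definite.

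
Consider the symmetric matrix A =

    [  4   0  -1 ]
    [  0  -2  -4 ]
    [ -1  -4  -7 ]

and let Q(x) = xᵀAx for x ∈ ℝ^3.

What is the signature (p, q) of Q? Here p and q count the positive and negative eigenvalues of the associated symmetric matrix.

Row-reducing A symmetrically gives the diagonal entries 4, -2, 3/4.
So there are 2 positive, 1 negative pivots.

(2, 1)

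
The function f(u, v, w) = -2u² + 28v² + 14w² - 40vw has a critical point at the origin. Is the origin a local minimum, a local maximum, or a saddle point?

saddle point

The Hessian at the origin is H = [[-4, 0, 0], [0, 56, -40], [0, -40, 28]].
Applying the same elementary operations to the rows and columns of H produces a congruent diagonal matrix with entries -4, 56, -4/7.
So there are 1 positive, 2 negative pivots.
H is indefinite, so the origin is a saddle point.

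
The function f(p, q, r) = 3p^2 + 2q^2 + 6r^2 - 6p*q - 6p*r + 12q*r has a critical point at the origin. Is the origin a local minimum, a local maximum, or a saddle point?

The Hessian at the origin is H = [[6, -6, -6], [-6, 4, 12], [-6, 12, 12]].
Congruent diagonalization of H (simultaneous row and column reduction) yields pivots 6, -2, 24.
That gives 2 positive, 1 negative pivots.
H is indefinite, so the origin is a saddle point.

saddle point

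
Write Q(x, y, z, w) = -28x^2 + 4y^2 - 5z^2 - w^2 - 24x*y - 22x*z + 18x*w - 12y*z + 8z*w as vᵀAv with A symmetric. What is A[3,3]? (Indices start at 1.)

-5

The coefficient of z^2 in Q is -5, and that is exactly A[3,3].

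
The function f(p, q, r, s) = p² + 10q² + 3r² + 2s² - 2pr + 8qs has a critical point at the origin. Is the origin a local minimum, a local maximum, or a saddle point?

The Hessian at the origin is H = [[2, 0, -2, 0], [0, 20, 0, 8], [-2, 0, 6, 0], [0, 8, 0, 4]].
Symmetric row and column elimination reduces H to a congruent diagonal form with pivots 2, 20, 4, 4/5.
That gives 4 positive pivots.
H is positive definite, so the origin is a strict local minimum.

local minimum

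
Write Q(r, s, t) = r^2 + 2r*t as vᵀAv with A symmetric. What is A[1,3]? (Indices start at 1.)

1

The coefficient of r·t in Q is 2. For a symmetric A this equals A[1,3] + A[3,1] = 2·A[1,3].
So A[1,3] = 2/2 = 1.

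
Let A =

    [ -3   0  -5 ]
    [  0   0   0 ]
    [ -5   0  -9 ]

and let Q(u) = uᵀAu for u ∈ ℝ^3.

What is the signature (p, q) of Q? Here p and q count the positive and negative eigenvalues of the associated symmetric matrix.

(0, 2)

Applying the same elementary operations to the rows and columns of A produces a congruent diagonal matrix with entries -3, 0, -2/3.
Counting signs: 2 negative, 1 zero.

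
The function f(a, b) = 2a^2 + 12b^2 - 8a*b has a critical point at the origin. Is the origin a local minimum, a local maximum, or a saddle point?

The Hessian at the origin is H = [[4, -8], [-8, 24]].
det H = 4·24 − (-8)² = 32 > 0 and H[1,1] = 4 > 0, so H is positive definite.
Therefore the origin is a local minimum.

local minimum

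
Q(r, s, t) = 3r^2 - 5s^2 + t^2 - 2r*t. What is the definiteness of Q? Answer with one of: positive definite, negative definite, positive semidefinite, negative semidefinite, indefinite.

The symmetric matrix is A = [[3, 0, -1], [0, -5, 0], [-1, 0, 1]].
Row-reducing A symmetrically gives the diagonal entries 3, -5, 2/3.
That gives 2 positive, 1 negative pivots.
Hence Q is indefinite.

indefinite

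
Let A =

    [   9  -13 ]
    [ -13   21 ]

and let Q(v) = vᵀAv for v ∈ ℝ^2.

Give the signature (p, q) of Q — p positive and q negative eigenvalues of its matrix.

(2, 0)

Congruent diagonalization of A (simultaneous row and column reduction) yields pivots 9, 20/9.
Counting signs: 2 positive.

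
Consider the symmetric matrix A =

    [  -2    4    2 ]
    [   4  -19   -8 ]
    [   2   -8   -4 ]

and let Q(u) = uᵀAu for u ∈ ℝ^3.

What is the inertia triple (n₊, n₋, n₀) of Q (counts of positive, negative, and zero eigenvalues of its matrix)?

Applying the same elementary operations to the rows and columns of A produces a congruent diagonal matrix with entries -2, -11, -6/11.
Counting signs: 3 negative.

(0, 3, 0)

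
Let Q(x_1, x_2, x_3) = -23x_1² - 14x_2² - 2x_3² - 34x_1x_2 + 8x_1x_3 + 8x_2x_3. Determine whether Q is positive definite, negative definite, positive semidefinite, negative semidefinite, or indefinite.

The symmetric matrix of Q is A = [[-23, -17, 4], [-17, -14, 4], [4, 4, -2]].
Leading principal minors: Δ_1 = -23, Δ_2 = 33, Δ_3 = -18.
The signs alternate starting with Δ_1 < 0, so by Sylvester's criterion Q is negative definite.

negative definite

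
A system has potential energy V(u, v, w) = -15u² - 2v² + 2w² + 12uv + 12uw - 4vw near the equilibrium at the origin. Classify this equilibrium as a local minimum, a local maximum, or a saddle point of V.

The Hessian at the origin is H = [[-30, 12, 12], [12, -4, -4], [12, -4, 4]].
An LDLᵀ factorisation of H has diagonal entries -30, 4/5, 8.
Counting signs: 2 positive, 1 negative.
H is indefinite, so the origin is a saddle point.

saddle point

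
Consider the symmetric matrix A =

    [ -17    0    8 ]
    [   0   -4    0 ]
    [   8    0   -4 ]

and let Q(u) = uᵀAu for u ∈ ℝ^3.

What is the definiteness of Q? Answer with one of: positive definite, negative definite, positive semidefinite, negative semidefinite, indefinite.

Leading principal minors: Δ_1 = -17, Δ_2 = 68, Δ_3 = -16.
The signs alternate starting with Δ_1 < 0, so by Sylvester's criterion Q is negative definite.

negative definite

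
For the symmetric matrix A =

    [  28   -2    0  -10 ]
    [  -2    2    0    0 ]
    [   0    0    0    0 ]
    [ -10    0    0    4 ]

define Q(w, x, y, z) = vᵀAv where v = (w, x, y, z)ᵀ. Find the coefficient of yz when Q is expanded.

0

The coefficient of yz is A[3,4] + A[4,3] = 2·0 = 0.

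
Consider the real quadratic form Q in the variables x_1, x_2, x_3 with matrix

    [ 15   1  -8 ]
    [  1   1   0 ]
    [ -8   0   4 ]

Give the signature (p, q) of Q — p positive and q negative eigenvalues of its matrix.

An LDLᵀ factorisation of A has diagonal entries 15, 14/15, -4/7.
That gives 2 positive, 1 negative pivots.

(2, 1)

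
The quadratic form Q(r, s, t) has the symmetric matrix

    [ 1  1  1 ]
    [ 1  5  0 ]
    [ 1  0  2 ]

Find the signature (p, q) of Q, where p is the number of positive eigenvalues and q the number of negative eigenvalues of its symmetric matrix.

Row-reducing A symmetrically gives the diagonal entries 1, 4, 3/4.
Counting signs: 3 positive.

(3, 0)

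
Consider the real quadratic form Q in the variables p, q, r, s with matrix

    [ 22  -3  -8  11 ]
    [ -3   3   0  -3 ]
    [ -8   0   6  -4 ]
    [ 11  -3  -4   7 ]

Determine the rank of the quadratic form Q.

4

Row-reducing A symmetrically gives the diagonal entries 22, 57/22, 50/19, 12/25.
Counting signs: 4 positive.
The rank is the number of nonzero pivots: 4.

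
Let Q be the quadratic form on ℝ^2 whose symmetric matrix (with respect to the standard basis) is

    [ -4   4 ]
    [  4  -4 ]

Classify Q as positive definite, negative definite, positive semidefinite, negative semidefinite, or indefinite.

negative semidefinite

Row-reducing A symmetrically gives the diagonal entries -4, 0.
Counting signs: 1 negative, 1 zero.
Hence Q is negative semidefinite.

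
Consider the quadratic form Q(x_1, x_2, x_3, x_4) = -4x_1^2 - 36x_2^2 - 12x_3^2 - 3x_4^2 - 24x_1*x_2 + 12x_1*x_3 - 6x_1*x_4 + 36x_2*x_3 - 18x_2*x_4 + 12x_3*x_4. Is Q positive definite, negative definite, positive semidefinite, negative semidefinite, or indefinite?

The associated matrix is A = [[-4, -12, 6, -3], [-12, -36, 18, -9], [6, 18, -12, 6], [-3, -9, 6, -3]].
Applying the same elementary operations to the rows and columns of A produces a congruent diagonal matrix with entries -4, 0, -3, 0.
Counting signs: 2 negative, 2 zero.
Hence Q is negative semidefinite.

negative semidefinite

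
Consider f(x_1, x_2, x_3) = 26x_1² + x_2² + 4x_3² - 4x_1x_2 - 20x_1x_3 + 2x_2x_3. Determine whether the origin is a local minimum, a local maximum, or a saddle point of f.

The Hessian at the origin is H = [[52, -4, -20], [-4, 2, 2], [-20, 2, 8]].
Symmetric row and column elimination reduces H to a congruent diagonal form with pivots 52, 22/13, 2/11.
Counting signs: 3 positive.
H is positive definite, so the origin is a strict local minimum.

local minimum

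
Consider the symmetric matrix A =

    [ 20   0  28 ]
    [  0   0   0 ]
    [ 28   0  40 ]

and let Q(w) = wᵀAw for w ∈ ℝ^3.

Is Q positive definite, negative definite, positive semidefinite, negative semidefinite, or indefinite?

positive semidefinite

Row-reducing A symmetrically gives the diagonal entries 20, 0, 4/5.
Counting signs: 2 positive, 1 zero.
Hence Q is positive semidefinite.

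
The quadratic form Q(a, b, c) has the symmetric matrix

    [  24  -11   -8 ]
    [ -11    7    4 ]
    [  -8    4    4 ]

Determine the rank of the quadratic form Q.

3

Symmetric row and column elimination reduces A to a congruent diagonal form with pivots 24, 47/24, 60/47.
Counting signs: 3 positive.
The rank is the number of nonzero pivots: 3.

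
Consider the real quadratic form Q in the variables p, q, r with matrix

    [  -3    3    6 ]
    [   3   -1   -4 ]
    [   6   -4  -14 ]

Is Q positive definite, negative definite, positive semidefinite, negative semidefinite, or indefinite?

Congruent diagonalization of A (simultaneous row and column reduction) yields pivots -3, 2, -4.
That gives 1 positive, 2 negative pivots.
Hence Q is indefinite.

indefinite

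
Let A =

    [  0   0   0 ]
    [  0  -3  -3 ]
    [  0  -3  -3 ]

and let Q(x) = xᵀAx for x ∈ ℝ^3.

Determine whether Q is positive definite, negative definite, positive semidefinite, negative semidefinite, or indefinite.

negative semidefinite

Applying the same elementary operations to the rows and columns of A produces a congruent diagonal matrix with entries 0, -3, 0.
Counting signs: 1 negative, 2 zero.
Hence Q is negative semidefinite.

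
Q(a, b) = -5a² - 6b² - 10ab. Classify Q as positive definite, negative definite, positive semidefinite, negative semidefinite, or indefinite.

negative definite

The symmetric matrix is A = [[-5, -5], [-5, -6]].
Symmetric row and column elimination reduces A to a congruent diagonal form with pivots -5, -1.
So there are 2 negative pivots.
Hence Q is negative definite.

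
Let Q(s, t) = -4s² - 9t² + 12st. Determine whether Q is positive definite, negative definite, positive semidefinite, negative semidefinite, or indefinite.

negative semidefinite

The symmetric matrix of Q is [[-4, 6], [6, -9]].
For the 2×2 matrix [[-4, 6], [6, -9]]: det = -4·-9 − (6)² = 0, trace = -13.
det = 0 so one eigenvalue is zero; the form is semidefinite with the sign of the trace.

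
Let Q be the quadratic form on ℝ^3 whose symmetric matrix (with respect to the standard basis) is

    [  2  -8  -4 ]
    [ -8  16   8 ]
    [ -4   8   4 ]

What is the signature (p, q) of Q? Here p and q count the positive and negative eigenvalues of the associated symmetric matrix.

(1, 1)

Row-reducing A symmetrically gives the diagonal entries 2, -16, 0.
Counting signs: 1 positive, 1 negative, 1 zero.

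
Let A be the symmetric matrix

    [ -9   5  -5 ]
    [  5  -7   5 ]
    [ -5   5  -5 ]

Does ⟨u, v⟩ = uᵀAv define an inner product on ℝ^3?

An LDLᵀ factorisation of A has diagonal entries -9, -38/9, -20/19.
So there are 3 negative pivots.
Hence Q is negative definite.
⟨·,·⟩ is an inner product exactly when A is positive definite.

no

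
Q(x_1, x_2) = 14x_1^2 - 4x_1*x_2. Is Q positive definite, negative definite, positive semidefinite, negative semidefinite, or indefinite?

indefinite

The symmetric matrix of Q is [[14, -2], [-2, 0]].
For the 2×2 matrix [[14, -2], [-2, 0]]: det = 14·0 − (-2)² = -4, trace = 14.
det < 0 so the eigenvalues have opposite signs; the form is indefinite.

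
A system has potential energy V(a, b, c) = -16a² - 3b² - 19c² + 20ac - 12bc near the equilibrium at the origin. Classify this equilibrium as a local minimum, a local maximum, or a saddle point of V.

The Hessian at the origin is H = [[-32, 0, 20], [0, -6, -12], [20, -12, -38]].
Row-reducing H symmetrically gives the diagonal entries -32, -6, -3/2.
Counting signs: 3 negative.
H is negative definite, so the origin is a strict local maximum.

local maximum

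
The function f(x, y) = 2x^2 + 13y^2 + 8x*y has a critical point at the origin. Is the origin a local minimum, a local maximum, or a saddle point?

The Hessian at the origin is H = [[4, 8], [8, 26]].
det H = 4·26 − (8)² = 40 > 0 and H[1,1] = 4 > 0, so H is positive definite.
Therefore the origin is a local minimum.

local minimum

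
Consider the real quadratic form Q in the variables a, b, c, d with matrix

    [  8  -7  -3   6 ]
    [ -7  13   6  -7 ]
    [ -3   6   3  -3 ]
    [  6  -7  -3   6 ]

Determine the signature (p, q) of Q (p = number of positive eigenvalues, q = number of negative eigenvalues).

(4, 0)

Applying the same elementary operations to the rows and columns of A produces a congruent diagonal matrix with entries 8, 55/8, 12/55, 1.
Counting signs: 4 positive.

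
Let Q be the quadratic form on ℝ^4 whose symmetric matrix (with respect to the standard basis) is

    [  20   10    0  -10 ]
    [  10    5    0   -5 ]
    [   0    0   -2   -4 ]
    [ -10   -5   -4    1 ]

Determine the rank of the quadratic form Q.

Congruent diagonalization of A (simultaneous row and column reduction) yields pivots 20, 0, -2, 4.
So there are 2 positive, 1 negative, 1 zero pivots.
The rank is the number of nonzero pivots: 3.

3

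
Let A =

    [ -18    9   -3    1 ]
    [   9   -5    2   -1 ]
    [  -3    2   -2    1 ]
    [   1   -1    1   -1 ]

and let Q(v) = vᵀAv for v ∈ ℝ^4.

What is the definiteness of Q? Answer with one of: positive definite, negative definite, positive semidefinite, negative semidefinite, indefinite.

negative definite

Row-reducing A symmetrically gives the diagonal entries -18, -1/2, -1, -1/3.
So there are 4 negative pivots.
Hence Q is negative definite.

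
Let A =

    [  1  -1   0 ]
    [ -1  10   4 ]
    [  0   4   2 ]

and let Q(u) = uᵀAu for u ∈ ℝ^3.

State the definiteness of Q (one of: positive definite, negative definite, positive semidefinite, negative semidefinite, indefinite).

Symmetric row and column elimination reduces A to a congruent diagonal form with pivots 1, 9, 2/9.
Counting signs: 3 positive.
Hence Q is positive definite.

positive definite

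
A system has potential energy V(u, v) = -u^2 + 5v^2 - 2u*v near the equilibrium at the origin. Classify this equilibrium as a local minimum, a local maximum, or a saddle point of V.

saddle point

The Hessian at the origin is H = [[-2, -2], [-2, 10]].
det H = -2·10 − (-2)² = -24 < 0, so H is indefinite.
Therefore the origin is a saddle point.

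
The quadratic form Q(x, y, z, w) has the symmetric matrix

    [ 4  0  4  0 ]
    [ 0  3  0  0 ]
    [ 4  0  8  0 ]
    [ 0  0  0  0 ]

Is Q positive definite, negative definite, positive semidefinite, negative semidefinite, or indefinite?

Applying the same elementary operations to the rows and columns of A produces a congruent diagonal matrix with entries 4, 3, 4, 0.
So there are 3 positive, 1 zero pivots.
Hence Q is positive semidefinite.

positive semidefinite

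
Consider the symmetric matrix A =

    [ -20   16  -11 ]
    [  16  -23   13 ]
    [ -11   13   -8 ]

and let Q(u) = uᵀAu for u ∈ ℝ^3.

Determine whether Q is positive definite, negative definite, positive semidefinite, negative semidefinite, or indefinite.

Leading principal minors: Δ_1 = -20, Δ_2 = 204, Δ_3 = -45.
The signs alternate starting with Δ_1 < 0, so by Sylvester's criterion Q is negative definite.

negative definite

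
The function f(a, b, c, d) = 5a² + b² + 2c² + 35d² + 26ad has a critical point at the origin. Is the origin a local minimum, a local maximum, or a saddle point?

local minimum

The Hessian at the origin is H = [[10, 0, 0, 26], [0, 2, 0, 0], [0, 0, 4, 0], [26, 0, 0, 70]].
Congruent diagonalization of H (simultaneous row and column reduction) yields pivots 10, 2, 4, 12/5.
Counting signs: 4 positive.
H is positive definite, so the origin is a strict local minimum.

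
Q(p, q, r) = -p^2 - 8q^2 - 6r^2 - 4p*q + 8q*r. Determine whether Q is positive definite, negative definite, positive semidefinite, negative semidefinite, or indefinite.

negative definite

The symmetric matrix of Q is A = [[-1, -2, 0], [-2, -8, 4], [0, 4, -6]].
Leading principal minors: Δ_1 = -1, Δ_2 = 4, Δ_3 = -8.
The signs alternate starting with Δ_1 < 0, so by Sylvester's criterion Q is negative definite.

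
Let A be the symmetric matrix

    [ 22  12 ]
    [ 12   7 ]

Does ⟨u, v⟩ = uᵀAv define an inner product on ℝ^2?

Row-reducing A symmetrically gives the diagonal entries 22, 5/11.
That gives 2 positive pivots.
Hence Q is positive definite.
⟨·,·⟩ is an inner product exactly when A is positive definite.

yes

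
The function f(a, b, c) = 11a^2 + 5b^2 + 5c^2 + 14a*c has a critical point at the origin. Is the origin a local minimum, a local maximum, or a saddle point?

local minimum

The Hessian at the origin is H = [[22, 0, 14], [0, 10, 0], [14, 0, 10]].
An LDLᵀ factorisation of H has diagonal entries 22, 10, 12/11.
So there are 3 positive pivots.
H is positive definite, so the origin is a strict local minimum.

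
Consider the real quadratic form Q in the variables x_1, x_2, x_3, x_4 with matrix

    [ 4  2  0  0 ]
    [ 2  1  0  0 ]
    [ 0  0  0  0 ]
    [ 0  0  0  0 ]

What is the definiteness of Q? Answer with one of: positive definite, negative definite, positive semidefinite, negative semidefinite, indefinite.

positive semidefinite

Applying the same elementary operations to the rows and columns of A produces a congruent diagonal matrix with entries 4, 0, 0, 0.
So there are 1 positive, 3 zero pivots.
Hence Q is positive semidefinite.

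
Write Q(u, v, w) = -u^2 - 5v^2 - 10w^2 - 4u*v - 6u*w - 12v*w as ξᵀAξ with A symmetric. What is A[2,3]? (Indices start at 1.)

The coefficient of v·w in Q is -12. For a symmetric A this equals A[2,3] + A[3,2] = 2·A[2,3].
So A[2,3] = -12/2 = -6.

-6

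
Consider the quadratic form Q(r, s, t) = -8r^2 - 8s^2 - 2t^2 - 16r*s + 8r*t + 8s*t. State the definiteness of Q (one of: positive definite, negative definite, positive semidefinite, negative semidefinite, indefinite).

Write A = [[-8, -8, 4], [-8, -8, 4], [4, 4, -2]].
Applying the same elementary operations to the rows and columns of A produces a congruent diagonal matrix with entries -8, 0, 0.
That gives 1 negative, 2 zero pivots.
Hence Q is negative semidefinite.

negative semidefinite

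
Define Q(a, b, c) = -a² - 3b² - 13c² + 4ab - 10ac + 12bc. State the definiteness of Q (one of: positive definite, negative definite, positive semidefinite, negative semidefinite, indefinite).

indefinite

Write A = [[-1, 2, -5], [2, -3, 6], [-5, 6, -13]].
Congruent diagonalization of A (simultaneous row and column reduction) yields pivots -1, 1, -4.
That gives 1 positive, 2 negative pivots.
Hence Q is indefinite.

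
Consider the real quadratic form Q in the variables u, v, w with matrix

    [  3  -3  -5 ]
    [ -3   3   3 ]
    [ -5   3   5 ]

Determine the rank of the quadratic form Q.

3

Row reduction of A gives 3 nonzero rows, so rank A = 3.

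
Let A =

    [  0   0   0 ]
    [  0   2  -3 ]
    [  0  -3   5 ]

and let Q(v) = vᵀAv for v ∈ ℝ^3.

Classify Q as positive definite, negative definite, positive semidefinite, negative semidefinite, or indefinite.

Symmetric row and column elimination reduces A to a congruent diagonal form with pivots 0, 2, 1/2.
Counting signs: 2 positive, 1 zero.
Hence Q is positive semidefinite.

positive semidefinite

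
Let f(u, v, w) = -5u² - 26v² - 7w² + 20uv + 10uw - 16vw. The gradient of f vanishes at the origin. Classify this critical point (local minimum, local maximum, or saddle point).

local maximum

The Hessian at the origin is H = [[-10, 20, 10], [20, -52, -16], [10, -16, -14]].
Congruent diagonalization of H (simultaneous row and column reduction) yields pivots -10, -12, -8/3.
Counting signs: 3 negative.
H is negative definite, so the origin is a strict local maximum.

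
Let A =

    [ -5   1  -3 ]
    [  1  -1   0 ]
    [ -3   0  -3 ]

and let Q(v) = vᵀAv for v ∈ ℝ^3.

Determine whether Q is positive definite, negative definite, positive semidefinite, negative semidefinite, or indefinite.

negative definite

Leading principal minors: Δ_1 = -5, Δ_2 = 4, Δ_3 = -3.
The signs alternate starting with Δ_1 < 0, so by Sylvester's criterion Q is negative definite.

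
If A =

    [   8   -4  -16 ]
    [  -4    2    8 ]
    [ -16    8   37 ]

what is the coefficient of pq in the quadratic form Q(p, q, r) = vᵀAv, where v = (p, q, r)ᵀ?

-8

The coefficient of pq is A[1,2] + A[2,1] = 2·(-4) = -8.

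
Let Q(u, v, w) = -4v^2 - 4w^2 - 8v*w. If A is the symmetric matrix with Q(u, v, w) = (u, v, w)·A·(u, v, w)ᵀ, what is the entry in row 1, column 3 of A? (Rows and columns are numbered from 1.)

0

The coefficient of u·w in Q is 0. For a symmetric A this equals A[1,3] + A[3,1] = 2·A[1,3].
So A[1,3] = 0/2 = 0.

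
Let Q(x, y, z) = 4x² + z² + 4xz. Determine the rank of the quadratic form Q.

The symmetric matrix is A = [[4, 0, 2], [0, 0, 0], [2, 0, 1]].
Congruent diagonalization of A (simultaneous row and column reduction) yields pivots 4, 0, 0.
Counting signs: 1 positive, 2 zero.
The rank is the number of nonzero pivots: 1.

1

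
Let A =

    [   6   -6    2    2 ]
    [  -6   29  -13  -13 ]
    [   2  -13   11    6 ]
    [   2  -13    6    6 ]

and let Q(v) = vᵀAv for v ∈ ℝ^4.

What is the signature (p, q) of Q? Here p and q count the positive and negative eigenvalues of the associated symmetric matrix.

(4, 0)

Row-reducing A symmetrically gives the diagonal entries 6, 23, 350/69, 1/14.
So there are 4 positive pivots.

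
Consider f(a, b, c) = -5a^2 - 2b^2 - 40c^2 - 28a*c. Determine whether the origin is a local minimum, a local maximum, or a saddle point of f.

local maximum

The Hessian at the origin is H = [[-10, 0, -28], [0, -4, 0], [-28, 0, -80]].
An LDLᵀ factorisation of H has diagonal entries -10, -4, -8/5.
Counting signs: 3 negative.
H is negative definite, so the origin is a strict local maximum.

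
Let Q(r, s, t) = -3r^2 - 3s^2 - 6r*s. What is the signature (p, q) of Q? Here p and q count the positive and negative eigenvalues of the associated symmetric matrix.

The symmetric matrix is A = [[-3, -3, 0], [-3, -3, 0], [0, 0, 0]].
Symmetric row and column elimination reduces A to a congruent diagonal form with pivots -3, 0, 0.
So there are 1 negative, 2 zero pivots.

(0, 1)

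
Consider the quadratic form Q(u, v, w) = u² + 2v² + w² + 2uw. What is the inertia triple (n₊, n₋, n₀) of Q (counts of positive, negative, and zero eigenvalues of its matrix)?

The symmetric matrix is A = [[1, 0, 1], [0, 2, 0], [1, 0, 1]].
Symmetric row and column elimination reduces A to a congruent diagonal form with pivots 1, 2, 0.
Counting signs: 2 positive, 1 zero.

(2, 0, 1)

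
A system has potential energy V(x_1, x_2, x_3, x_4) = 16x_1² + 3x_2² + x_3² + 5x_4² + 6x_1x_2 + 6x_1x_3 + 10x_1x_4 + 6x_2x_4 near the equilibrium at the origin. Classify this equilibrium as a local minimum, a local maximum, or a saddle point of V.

local minimum

The Hessian at the origin is H = [[32, 6, 6, 10], [6, 6, 0, 6], [6, 0, 2, 0], [10, 6, 0, 10]].
Row-reducing H symmetrically gives the diagonal entries 32, 39/8, 8/13, 2.
That gives 4 positive pivots.
H is positive definite, so the origin is a strict local minimum.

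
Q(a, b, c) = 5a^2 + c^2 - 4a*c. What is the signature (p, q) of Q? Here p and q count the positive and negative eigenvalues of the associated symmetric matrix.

(2, 0)

The associated matrix is A = [[5, 0, -2], [0, 0, 0], [-2, 0, 1]].
Symmetric row and column elimination reduces A to a congruent diagonal form with pivots 5, 0, 1/5.
That gives 2 positive, 1 zero pivots.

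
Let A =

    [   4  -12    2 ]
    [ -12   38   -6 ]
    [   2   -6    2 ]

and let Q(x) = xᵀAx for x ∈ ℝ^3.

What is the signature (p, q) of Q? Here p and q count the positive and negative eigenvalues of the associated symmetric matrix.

(3, 0)

An LDLᵀ factorisation of A has diagonal entries 4, 2, 1.
So there are 3 positive pivots.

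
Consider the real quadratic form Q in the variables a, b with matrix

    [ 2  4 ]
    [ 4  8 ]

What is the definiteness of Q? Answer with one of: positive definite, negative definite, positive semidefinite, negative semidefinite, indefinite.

For the 2×2 matrix [[2, 4], [4, 8]]: det = 2·8 − (4)² = 0, trace = 10.
det = 0 so one eigenvalue is zero; the form is semidefinite with the sign of the trace.

positive semidefinite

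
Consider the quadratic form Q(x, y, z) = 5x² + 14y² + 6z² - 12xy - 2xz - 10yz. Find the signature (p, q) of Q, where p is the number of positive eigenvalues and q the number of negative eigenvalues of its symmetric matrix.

Write A = [[5, -6, -1], [-6, 14, -5], [-1, -5, 6]].
An LDLᵀ factorisation of A has diagonal entries 5, 34/5, 5/34.
So there are 3 positive pivots.

(3, 0)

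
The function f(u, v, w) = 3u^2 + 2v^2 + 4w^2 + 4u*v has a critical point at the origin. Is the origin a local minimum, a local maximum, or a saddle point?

The Hessian at the origin is H = [[6, 4, 0], [4, 4, 0], [0, 0, 8]].
Row-reducing H symmetrically gives the diagonal entries 6, 4/3, 8.
That gives 3 positive pivots.
H is positive definite, so the origin is a strict local minimum.

local minimum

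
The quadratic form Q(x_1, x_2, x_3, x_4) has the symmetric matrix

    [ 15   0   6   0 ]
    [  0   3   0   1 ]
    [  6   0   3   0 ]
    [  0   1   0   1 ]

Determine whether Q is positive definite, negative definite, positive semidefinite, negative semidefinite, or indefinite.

positive definite

Leading principal minors: Δ_1 = 15, Δ_2 = 45, Δ_3 = 27, Δ_4 = 18.
All leading principal minors are positive, so by Sylvester's criterion Q is positive definite.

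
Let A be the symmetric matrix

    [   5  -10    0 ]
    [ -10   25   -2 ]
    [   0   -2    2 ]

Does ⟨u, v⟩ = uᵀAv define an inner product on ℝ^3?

An LDLᵀ factorisation of A has diagonal entries 5, 5, 6/5.
So there are 3 positive pivots.
Hence Q is positive definite.
⟨·,·⟩ is an inner product exactly when A is positive definite.

yes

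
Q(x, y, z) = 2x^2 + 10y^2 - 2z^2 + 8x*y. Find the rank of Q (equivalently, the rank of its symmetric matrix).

Write A = [[2, 4, 0], [4, 10, 0], [0, 0, -2]].
Row-reducing A symmetrically gives the diagonal entries 2, 2, -2.
So there are 2 positive, 1 negative pivots.
The rank is the number of nonzero pivots: 3.

3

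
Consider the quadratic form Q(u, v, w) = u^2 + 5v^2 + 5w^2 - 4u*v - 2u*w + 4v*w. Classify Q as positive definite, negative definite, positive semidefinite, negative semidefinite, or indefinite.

The symmetric matrix of Q is A = [[1, -2, -1], [-2, 5, 2], [-1, 2, 5]].
Leading principal minors: Δ_1 = 1, Δ_2 = 1, Δ_3 = 4.
All leading principal minors are positive, so by Sylvester's criterion Q is positive definite.

positive definite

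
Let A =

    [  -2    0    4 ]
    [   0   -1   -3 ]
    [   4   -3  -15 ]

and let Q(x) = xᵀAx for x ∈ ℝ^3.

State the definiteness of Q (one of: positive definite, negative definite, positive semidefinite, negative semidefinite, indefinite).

indefinite

Applying the same elementary operations to the rows and columns of A produces a congruent diagonal matrix with entries -2, -1, 2.
Counting signs: 1 positive, 2 negative.
Hence Q is indefinite.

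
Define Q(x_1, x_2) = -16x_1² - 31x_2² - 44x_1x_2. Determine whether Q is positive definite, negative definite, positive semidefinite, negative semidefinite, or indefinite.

negative definite

The symmetric matrix of Q is A = [[-16, -22], [-22, -31]].
Leading principal minors: Δ_1 = -16, Δ_2 = 12.
The signs alternate starting with Δ_1 < 0, so by Sylvester's criterion Q is negative definite.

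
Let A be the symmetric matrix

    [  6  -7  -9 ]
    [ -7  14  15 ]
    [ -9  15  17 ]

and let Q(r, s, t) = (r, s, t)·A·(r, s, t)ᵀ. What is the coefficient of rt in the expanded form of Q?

The coefficient of rt is A[1,3] + A[3,1] = 2·(-9) = -18.

-18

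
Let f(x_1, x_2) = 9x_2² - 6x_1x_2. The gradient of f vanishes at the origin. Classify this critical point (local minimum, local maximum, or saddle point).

saddle point

The Hessian at the origin is H = [[0, -6], [-6, 18]].
det H = 0·18 − (-6)² = -36 < 0, so H is indefinite.
Therefore the origin is a saddle point.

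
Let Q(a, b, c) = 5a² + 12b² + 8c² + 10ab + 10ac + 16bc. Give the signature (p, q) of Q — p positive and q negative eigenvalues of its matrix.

The symmetric matrix is A = [[5, 5, 5], [5, 12, 8], [5, 8, 8]].
Congruent diagonalization of A (simultaneous row and column reduction) yields pivots 5, 7, 12/7.
Counting signs: 3 positive.

(3, 0)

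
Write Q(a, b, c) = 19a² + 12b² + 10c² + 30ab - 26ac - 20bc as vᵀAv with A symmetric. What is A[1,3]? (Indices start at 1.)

-13

The coefficient of a·c in Q is -26. For a symmetric A this equals A[1,3] + A[3,1] = 2·A[1,3].
So A[1,3] = -26/2 = -13.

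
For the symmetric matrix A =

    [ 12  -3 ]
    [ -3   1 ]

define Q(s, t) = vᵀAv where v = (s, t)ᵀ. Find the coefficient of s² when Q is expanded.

The coefficient of s² is the diagonal entry A[1,1] = 12.

12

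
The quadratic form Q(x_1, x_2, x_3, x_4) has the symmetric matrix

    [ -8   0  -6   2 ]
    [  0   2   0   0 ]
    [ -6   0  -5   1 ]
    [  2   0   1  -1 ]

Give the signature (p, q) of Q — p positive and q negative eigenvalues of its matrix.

Applying the same elementary operations to the rows and columns of A produces a congruent diagonal matrix with entries -8, 2, -1/2, 0.
So there are 1 positive, 2 negative, 1 zero pivots.

(1, 2)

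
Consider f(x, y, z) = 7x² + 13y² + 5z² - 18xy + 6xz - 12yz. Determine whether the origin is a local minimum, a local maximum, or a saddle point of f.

local minimum

The Hessian at the origin is H = [[14, -18, 6], [-18, 26, -12], [6, -12, 10]].
Row-reducing H symmetrically gives the diagonal entries 14, 20/7, 1.
Counting signs: 3 positive.
H is positive definite, so the origin is a strict local minimum.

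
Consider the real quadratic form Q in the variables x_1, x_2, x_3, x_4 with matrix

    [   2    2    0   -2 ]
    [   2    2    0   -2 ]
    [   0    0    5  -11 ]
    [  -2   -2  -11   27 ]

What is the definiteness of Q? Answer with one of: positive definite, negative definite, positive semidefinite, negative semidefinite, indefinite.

positive semidefinite

Congruent diagonalization of A (simultaneous row and column reduction) yields pivots 2, 0, 5, 4/5.
That gives 3 positive, 1 zero pivots.
Hence Q is positive semidefinite.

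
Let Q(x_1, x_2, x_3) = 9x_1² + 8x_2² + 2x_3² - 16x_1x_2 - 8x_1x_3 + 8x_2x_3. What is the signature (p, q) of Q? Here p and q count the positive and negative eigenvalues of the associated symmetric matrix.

(2, 0)

Write A = [[9, -8, -4], [-8, 8, 4], [-4, 4, 2]].
Congruent diagonalization of A (simultaneous row and column reduction) yields pivots 9, 8/9, 0.
So there are 2 positive, 1 zero pivots.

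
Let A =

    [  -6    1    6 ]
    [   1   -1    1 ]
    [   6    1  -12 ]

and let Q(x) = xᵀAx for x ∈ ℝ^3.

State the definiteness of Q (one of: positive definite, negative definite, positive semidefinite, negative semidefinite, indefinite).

Congruent diagonalization of A (simultaneous row and column reduction) yields pivots -6, -5/6, -6/5.
So there are 3 negative pivots.
Hence Q is negative definite.

negative definite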